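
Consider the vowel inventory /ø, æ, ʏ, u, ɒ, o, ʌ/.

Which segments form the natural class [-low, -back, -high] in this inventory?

First, the [-low] segments are /ø, ʏ, u, o, ʌ/.
Within that set, [-back] gives /ø, ʏ/.
Among these, [-high] leaves /ø/.

ø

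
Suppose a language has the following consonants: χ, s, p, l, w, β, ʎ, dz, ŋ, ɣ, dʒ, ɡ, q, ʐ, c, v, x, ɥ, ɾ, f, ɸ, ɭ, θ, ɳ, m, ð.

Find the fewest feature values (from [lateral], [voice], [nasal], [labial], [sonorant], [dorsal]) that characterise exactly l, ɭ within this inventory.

[+lateral, −dorsal]

The class [+lateral], [−dorsal] has exactly /l, ɭ/ as its extension in this inventory. No smaller conjunction from the listed features achieves this: [−dorsal] alone would also admit /s, p, β, dz, …/; [+lateral] alone would also admit /ʎ/; and checking the remaining single features turns up none with this extension.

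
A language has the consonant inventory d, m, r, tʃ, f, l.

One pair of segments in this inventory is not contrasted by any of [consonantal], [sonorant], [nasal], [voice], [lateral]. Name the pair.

f, tʃ

/f/ (voiceless labiodental fricative) and /tʃ/ (voiceless postalveolar affricate) are both [+consonantal], [−sonorant], [−nasal], [−voice], [−lateral], so none of the listed features separates them. (They do differ in [continuant], [labial] and [coronal], which are not among the given features.) Every other pair in the inventory differs on at least one listed feature.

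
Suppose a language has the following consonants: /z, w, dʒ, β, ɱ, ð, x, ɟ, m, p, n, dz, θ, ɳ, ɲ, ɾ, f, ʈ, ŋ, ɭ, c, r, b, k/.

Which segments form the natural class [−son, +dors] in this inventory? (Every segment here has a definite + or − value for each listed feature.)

Eliminate segments failing any feature: /z, dʒ, β, ð, p, dz, θ, f, ʈ, b/ are [−dorsal]; /w, ɱ, m, n, ɳ, ɲ, ɾ, ŋ, ɭ, r/ are [+sonorant]. The remaining /x, ɟ, c, k/ satisfy [−sonorant], [+dorsal].

x, ɟ, c, k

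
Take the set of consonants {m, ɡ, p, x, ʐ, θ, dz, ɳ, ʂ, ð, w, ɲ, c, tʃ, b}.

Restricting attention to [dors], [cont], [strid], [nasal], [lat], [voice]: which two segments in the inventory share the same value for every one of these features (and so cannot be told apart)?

m, ɳ

Both /m/ and /ɳ/ are [−dorsal], [−continuant], [−strident], [+nasal], [−lateral], [+voice]. Since the list omits [labial] and [coronal] — which do distinguish the bilabial nasal from the retroflex nasal — this pair collapses; all other pairs remain distinct.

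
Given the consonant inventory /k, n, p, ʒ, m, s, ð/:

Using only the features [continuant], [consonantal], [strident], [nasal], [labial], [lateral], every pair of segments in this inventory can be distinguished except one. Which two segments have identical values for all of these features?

On the given features, /s/ and /ʒ/ have an identical profile: [+continuant], [+consonantal], [+strident], [−nasal], [−labial], [−lateral]. No other two segments in the inventory coincide on all 6 features. (They do differ in [voice], [anterior] and [distributed], which are not among the given features.)

s, ʒ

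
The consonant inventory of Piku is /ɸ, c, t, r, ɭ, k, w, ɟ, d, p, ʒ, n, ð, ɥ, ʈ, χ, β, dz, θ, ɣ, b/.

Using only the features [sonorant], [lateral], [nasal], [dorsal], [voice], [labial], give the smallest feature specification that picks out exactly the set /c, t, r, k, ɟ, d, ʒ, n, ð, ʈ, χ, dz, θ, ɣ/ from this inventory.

Every target segment is [-lateral], [-labial]; each remaining inventory member fails at least one of these. Each conjunct is needed — [-labial] alone would also admit /ɭ/; [-lateral] alone would also admit /ɸ, w, p, ɥ, …/ — and no other single listed feature has exactly this extension, so two is the minimum.

[-lateral, -labial]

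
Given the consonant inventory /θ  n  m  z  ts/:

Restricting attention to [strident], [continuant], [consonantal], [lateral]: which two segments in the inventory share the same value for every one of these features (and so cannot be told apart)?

n, m

Both /n/ and /m/ are [-strident], [-continuant], [+consonantal], [-lateral]. Since the list omits [labial] and [coronal] — which do distinguish the alveolar nasal from the bilabial nasal — this pair collapses; all other pairs remain distinct.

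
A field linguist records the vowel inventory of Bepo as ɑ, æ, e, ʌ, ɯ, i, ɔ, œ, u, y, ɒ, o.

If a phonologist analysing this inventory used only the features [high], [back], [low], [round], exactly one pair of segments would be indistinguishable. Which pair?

On the given features, /o/ and /ɔ/ have an identical profile: [−high], [+back], [−low], [+round]. No other two segments in the inventory coincide on all 4 features. (They do differ in [tense], which is not among the given features.)

o, ɔ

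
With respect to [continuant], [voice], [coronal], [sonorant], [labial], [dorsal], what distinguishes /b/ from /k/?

The two segments share [−continuant], [−coronal], [−sonorant]. The only features from the list on which they differ: /b/ is [+voice] while /k/ is [−voice]; /b/ is [+labial] while /k/ is [−labial]; /b/ is [−dorsal] while /k/ is [+dorsal].

[voice], [labial], [dorsal]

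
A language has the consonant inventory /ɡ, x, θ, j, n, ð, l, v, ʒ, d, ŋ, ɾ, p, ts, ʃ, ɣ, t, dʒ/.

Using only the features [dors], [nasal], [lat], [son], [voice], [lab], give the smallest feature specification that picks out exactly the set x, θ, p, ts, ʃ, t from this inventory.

/x, θ, p, ts, ʃ, t/ are exactly the [-voice] segments in the inventory, so a single feature suffices.

[-voice]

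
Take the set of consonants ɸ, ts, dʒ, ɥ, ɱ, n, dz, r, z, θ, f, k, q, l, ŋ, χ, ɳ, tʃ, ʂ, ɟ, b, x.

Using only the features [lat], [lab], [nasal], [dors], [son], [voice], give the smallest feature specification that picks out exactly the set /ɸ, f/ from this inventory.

[−voice, +lab]

/ɸ, f/ are all [−voice], [+labial], and no other segment in the inventory matches both values. Dropping any one of them over-generates: [+labial] alone would also admit /ɥ, ɱ, b/; [−voice] alone would also admit /ts, θ, k, q, …/. No other single listed feature picks out exactly this set either, so fewer than two features will not do.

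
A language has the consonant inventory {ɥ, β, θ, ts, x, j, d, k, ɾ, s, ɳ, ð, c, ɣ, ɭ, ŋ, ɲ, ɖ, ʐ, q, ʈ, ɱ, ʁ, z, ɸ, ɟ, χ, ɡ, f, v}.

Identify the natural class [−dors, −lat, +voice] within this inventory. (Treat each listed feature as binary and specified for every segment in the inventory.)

Eliminate segments failing any feature: /ɥ, x, j, k, c, ɣ, ŋ, ɲ, q, ʁ, ɟ, χ, ɡ/ are [+dorsal]; /θ, ts, s, ʈ, ɸ, f/ are [−voice]; /ɭ/ is [+lateral]. The remaining /β, d, ɾ, ɳ, ð, ɖ, ʐ, ɱ, z, v/ satisfy [−dorsal], [−lateral], [+voice].

β, d, ɾ, ɳ, ð, ɖ, ʐ, ɱ, z, v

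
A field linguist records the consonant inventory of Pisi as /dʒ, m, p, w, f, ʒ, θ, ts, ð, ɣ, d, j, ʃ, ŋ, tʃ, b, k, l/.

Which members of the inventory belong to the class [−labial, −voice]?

θ, ts, ʃ, tʃ, k

Eliminate segments failing any feature: /dʒ, ʒ, ð, ɣ, d, j, ŋ, l/ are [+voice]; /m, p, w, f, b/ are [+labial]. The remaining /θ, ts, ʃ, tʃ, k/ satisfy [−labial], [−voice].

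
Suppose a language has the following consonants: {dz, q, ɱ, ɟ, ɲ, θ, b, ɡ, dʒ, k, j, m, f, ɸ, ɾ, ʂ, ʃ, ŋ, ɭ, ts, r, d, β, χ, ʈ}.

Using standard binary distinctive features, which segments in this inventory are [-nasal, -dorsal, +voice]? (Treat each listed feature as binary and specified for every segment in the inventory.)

Checking each segment against [-nasal], [-dorsal], [+voice]: /dz/ (voiced alveolar affricate), /b/ (voiced bilabial stop), /dʒ/ (voiced postalveolar affricate), /ɾ/ (alveolar tap), /ɭ/ (retroflex lateral approximant), /r/ (alveolar trill), among others, satisfy every feature; every other segment in the inventory fails at least one.

dz, b, dʒ, ɾ, ɭ, r, d, β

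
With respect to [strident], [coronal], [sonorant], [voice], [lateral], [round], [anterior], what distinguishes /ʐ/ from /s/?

[voice], [anterior]

/ʐ/ is the voiced retroflex fricative and /s/ is the voiceless alveolar fricative. Both are [+strident], [+coronal], [-sonorant], [-lateral], [-round]. /ʐ/ is [+voice] while /s/ is [-voice]; /ʐ/ is [-anterior] while /s/ is [+anterior], so the distinguishing features are [voice], [anterior].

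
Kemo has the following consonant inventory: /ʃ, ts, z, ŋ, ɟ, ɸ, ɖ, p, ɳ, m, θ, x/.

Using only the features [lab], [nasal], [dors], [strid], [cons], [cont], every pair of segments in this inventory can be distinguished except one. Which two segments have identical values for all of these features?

/ʃ/ (voiceless postalveolar fricative) and /z/ (voiced alveolar fricative) are both [-labial], [-nasal], [-dorsal], [+strident], [+consonantal], [+continuant], so none of the listed features separates them. (They do differ in [voice], [anterior] and [distributed], which are not among the given features.) Every other pair in the inventory differs on at least one listed feature.

ʃ, z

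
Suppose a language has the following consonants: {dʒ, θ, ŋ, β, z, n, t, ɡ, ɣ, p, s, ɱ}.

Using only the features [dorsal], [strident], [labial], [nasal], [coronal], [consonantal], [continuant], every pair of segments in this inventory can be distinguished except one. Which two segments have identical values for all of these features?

s, z

Both /s/ and /z/ are [-dorsal], [+strident], [-labial], [-nasal], [+coronal], [+consonantal], [+continuant]. Since the list omits [voice] — which does distinguish the voiceless alveolar fricative from the voiced alveolar fricative — this pair collapses; all other pairs remain distinct.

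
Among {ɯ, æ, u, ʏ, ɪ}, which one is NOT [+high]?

/u, ɪ, ʏ, ɯ/ are all [+high]; /æ/ (low front unrounded vowel) is [−high].

æ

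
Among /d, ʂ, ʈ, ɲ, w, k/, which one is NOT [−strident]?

ʂ

/ʈ, k, w, ɲ, d/ are all [−strident]; /ʂ/ (voiceless retroflex fricative) is [+strident].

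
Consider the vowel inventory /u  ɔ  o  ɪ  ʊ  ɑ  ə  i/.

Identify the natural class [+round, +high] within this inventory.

u, ʊ

First, the [+round] segments are /u, ɔ, o, ʊ/.
Of those, [+high] leaves /u, ʊ/.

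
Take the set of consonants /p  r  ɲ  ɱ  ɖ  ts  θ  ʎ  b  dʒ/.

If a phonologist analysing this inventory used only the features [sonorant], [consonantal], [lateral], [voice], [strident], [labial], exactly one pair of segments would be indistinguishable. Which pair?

On the given features, /r/ and /ɲ/ have an identical profile: [+sonorant], [+consonantal], [−lateral], [+voice], [−strident], [−labial]. No other two segments in the inventory coincide on all 6 features. (They do differ in [nasal], [continuant] and [dorsal], which are not among the given features.)

r, ɲ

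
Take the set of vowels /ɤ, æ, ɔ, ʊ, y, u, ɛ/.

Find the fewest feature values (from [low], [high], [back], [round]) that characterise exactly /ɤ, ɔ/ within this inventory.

[-high, +back]

/ɤ, ɔ/ are all [-high], [+back], and no other segment in the inventory matches both values. Dropping any one of them over-generates: [+back] alone would also admit /ʊ, u/; [-high] alone would also admit /æ, ɛ/. No other single listed feature picks out exactly this set either, so fewer than two features will not do.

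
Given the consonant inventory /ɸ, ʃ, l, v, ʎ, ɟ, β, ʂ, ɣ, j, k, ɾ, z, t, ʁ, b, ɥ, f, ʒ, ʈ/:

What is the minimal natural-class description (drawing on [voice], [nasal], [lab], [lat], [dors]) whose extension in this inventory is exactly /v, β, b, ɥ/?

/v, β, b, ɥ/ are all [+voice], [+labial], and no other segment in the inventory matches both values. Dropping any one of them over-generates: [+labial] alone would also admit /ɸ, f/; [+voice] alone would also admit /l, ʎ, ɟ, ɣ, …/. No other single listed feature picks out exactly this set either, so fewer than two features will not do.

[+voice, +lab]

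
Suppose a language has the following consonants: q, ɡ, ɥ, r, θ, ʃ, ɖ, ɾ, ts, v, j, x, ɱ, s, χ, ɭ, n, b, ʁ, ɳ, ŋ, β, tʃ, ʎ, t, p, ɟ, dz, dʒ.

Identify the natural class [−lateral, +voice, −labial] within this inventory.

Among the inventory, the [−lateral] segments are /q, ɡ, ɥ, r, θ, ʃ, ɖ, ɾ, ts, v, j, x, ɱ, s, χ, n, b, ʁ, ɳ, ŋ, β, tʃ, t, p, ɟ, dz, dʒ/.
Of those, [+voice] gives /ɡ, ɥ, r, ɖ, ɾ, v, j, ɱ, n, b, ʁ, ɳ, ŋ, β, ɟ, dz, dʒ/.
Then [−labial] leaves /ɡ, r, ɖ, ɾ, j, n, ʁ, ɳ, ŋ, ɟ, dz, dʒ/.

ɡ, r, ɖ, ɾ, j, n, ʁ, ɳ, ŋ, ɟ, dz, dʒ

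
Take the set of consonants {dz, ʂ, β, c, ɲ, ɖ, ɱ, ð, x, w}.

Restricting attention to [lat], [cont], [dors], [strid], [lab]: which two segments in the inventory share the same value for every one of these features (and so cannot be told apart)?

/ɲ/ (palatal nasal) and /c/ (voiceless palatal stop) are both [-lateral], [-continuant], [+dorsal], [-strident], [-labial], so none of the listed features separates them. (They do differ in [sonorant], [voice] and [nasal], which are not among the given features.) Every other pair in the inventory differs on at least one listed feature.

ɲ, c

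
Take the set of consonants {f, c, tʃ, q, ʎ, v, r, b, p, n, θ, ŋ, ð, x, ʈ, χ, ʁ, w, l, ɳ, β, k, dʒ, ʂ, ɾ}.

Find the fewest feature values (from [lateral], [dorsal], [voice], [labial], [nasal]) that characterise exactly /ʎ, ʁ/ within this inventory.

[+voice, −nasal, −labial, +dorsal]

The class [+voice], [−nasal], [−labial], [+dorsal] has exactly /ʎ, ʁ/ as its extension in this inventory. No smaller conjunction from the listed features achieves this: [−nasal, −labial, +dorsal] alone would also admit /c, q, x, χ, …/; [+voice, −labial, +dorsal] alone would also admit /ŋ/; [+voice, −nasal, +dorsal] alone would also admit /w/; [+voice, −nasal, −labial] alone would also admit /r, ð, l, dʒ, …/; and checking the remaining three-feature bundles turns up none with this extension.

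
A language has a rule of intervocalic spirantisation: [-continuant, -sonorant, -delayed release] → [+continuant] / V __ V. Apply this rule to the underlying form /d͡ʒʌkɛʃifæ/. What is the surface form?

[d͡ʒʌxɛʃifæ]

/k/ satisfies [-continuant, -sonorant, -delayed release] and sits in V __ V. The [+continuant] counterpart of the voiceless velar stop is /x/. Other segments in /d͡ʒʌkɛʃifæ/ either fail the structural description or are not in the environment, so the surface form is [d͡ʒʌxɛʃifæ].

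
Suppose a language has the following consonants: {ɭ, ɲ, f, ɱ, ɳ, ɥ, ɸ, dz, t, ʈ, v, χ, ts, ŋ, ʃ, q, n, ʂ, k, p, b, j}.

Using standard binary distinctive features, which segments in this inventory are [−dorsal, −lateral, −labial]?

ɳ, dz, t, ʈ, ts, ʃ, n, ʂ

Checking each segment against [−dorsal], [−lateral], [−labial]: /ɳ/ (retroflex nasal), /dz/ (voiced alveolar affricate), /t/ (voiceless alveolar stop), /ʈ/ (voiceless retroflex stop), /ts/ (voiceless alveolar affricate), /ʃ/ (voiceless postalveolar fricative), among others, satisfy every feature; every other segment in the inventory fails at least one.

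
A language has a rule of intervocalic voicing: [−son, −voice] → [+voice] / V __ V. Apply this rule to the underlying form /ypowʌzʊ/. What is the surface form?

[ybowʌzʊ]

Only /p/ occurs between two vowels (/y/ __ /o/) and matches the structural description. It is a voiceless bilabial stop, so [−son, −voice] holds; changing it to [+voice] with all other features held fixed yields /b/ (voiced bilabial stop). No other segment meets both the structural description and the environment, so the output is [ybowʌzʊ].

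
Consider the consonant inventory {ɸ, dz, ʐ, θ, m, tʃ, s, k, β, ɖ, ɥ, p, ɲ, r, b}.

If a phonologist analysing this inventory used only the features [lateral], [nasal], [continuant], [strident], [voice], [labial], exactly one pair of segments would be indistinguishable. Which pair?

β, ɥ

/β/ (voiced bilabial fricative) and /ɥ/ (labial-palatal glide) are both [−lateral], [−nasal], [+continuant], [−strident], [+voice], [+labial], so none of the listed features separates them. (They do differ in [sonorant], [round] and [dorsal], which are not among the given features.) Every other pair in the inventory differs on at least one listed feature.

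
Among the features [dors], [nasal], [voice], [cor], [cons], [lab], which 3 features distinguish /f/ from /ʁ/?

/f/ is the voiceless labiodental fricative and /ʁ/ is the voiced uvular fricative. Both are [−nasal], [−coronal], [+consonantal]. /f/ is [−voice] while /ʁ/ is [+voice]; /f/ is [+labial] while /ʁ/ is [−labial]; /f/ is [−dorsal] while /ʁ/ is [+dorsal], so the distinguishing features are [voice], [labial], [dorsal].

[voice], [labial], [dorsal]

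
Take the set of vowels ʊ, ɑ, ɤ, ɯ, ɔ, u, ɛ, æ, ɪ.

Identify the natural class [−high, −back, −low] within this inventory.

ɛ

Among the inventory, the [−high] segments are /ɑ, ɤ, ɔ, ɛ, æ/.
Then [−back] gives /ɛ, æ/.
Then [−low] leaves /ɛ/.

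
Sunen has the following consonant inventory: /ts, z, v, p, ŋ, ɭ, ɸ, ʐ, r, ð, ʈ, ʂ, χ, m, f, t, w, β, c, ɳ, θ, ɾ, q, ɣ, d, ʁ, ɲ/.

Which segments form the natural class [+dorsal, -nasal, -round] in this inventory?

Eliminate segments failing any feature: /ts, z, v, p, ɭ, ɸ, ʐ, r, ð, ʈ, ʂ, m, f, t, β, ɳ, θ, ɾ, d/ are [-dorsal]; /ŋ, ɲ/ are [+nasal]; /w/ is [+round]. The remaining /χ, c, q, ɣ, ʁ/ satisfy [+dorsal], [-nasal], [-round].

χ, c, q, ɣ, ʁ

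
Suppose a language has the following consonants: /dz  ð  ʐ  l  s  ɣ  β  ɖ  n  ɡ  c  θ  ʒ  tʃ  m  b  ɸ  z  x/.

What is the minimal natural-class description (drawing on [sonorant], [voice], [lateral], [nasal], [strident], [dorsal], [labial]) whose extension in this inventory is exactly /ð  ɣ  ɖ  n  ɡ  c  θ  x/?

The class [−strident], [−lateral], [−labial] has exactly /ð, ɣ, ɖ, n, ɡ, c, θ, x/ as its extension in this inventory. No smaller conjunction from the listed features achieves this: [−lateral, −labial] alone would also admit /dz, ʐ, s, ʒ, …/; [−strident, −labial] alone would also admit /l/; [−strident, −lateral] alone would also admit /β, m, b, ɸ/; and checking the remaining two-feature bundles turns up none with this extension.

[−strident, −lateral, −labial]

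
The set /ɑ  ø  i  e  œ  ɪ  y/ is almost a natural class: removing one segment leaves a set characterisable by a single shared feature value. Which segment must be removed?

ɑ

The remaining segments after removing /ɑ/ share [−back]; /ɑ/ (low back unrounded vowel) is [+back]. For every other candidate removal, the leftover set fails to share any single feature value that the removed segment lacks.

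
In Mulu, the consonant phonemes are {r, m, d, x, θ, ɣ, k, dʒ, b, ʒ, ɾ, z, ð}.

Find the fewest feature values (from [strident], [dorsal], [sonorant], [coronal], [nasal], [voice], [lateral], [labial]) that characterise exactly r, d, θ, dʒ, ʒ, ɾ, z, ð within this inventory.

[+coronal]

The target set is precisely the extension of [+coronal] in this inventory.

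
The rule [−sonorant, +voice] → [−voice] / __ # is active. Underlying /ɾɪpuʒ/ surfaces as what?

[ɾɪpuʃ]

Only the final segment /ʒ/ is both word-final and matches the structural description. It is a voiced postalveolar fricative, so [−sonorant, +voice] holds; changing it to [−voice] with all other features held fixed yields /ʃ/ (voiceless postalveolar fricative). No other segment meets both the structural description and the environment, so the output is [ɾɪpuʃ].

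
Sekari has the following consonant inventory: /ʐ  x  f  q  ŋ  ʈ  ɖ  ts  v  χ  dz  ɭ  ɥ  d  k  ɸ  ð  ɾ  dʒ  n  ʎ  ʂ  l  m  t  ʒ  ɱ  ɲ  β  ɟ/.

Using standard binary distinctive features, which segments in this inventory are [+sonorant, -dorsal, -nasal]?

ɭ, ɾ, l

Checking each segment against [+sonorant], [-dorsal], [-nasal]: /ɭ/ (retroflex lateral approximant), /ɾ/ (alveolar tap), /l/ (alveolar lateral approximant) satisfy every feature; every other segment in the inventory fails at least one.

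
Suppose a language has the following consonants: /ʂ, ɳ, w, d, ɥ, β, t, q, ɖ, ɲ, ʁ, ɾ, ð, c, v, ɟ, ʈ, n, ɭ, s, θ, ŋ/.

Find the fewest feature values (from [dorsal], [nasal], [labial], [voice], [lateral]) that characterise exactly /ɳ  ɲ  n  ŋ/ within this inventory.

The target set is precisely the extension of [+nasal] in this inventory.

[+nasal]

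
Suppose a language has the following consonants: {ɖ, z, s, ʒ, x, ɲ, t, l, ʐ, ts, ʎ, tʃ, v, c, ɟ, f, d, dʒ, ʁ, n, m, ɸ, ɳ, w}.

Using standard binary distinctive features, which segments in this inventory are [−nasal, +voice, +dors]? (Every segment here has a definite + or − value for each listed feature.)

ʎ, ɟ, ʁ, w

Checking each segment against [−nasal], [+voice], [+dorsal]: /ʎ/ (palatal lateral approximant), /ɟ/ (voiced palatal stop), /ʁ/ (voiced uvular fricative), /w/ (labial-velar glide) satisfy every feature; every other segment in the inventory fails at least one.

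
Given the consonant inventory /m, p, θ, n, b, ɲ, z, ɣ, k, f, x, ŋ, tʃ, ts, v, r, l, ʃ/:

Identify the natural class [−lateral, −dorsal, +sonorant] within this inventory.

m, n, r

Eliminate segments failing any feature: /p, θ, b, z, f, tʃ, ts, v, ʃ/ are [−sonorant]; /ɲ, ɣ, k, x, ŋ/ are [+dorsal]; /l/ is [+lateral]. The remaining /m, n, r/ satisfy [−lateral], [−dorsal], [+sonorant].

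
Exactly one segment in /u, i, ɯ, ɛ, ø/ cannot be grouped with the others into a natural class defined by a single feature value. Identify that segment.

ɛ

/ø, i, u, ɯ/ are all [+tense], but /ɛ/ (mid front unrounded lax vowel) is [−tense]. No other single segment can be removed to leave a set sharing one feature value that the removed segment lacks, so /ɛ/ is the odd one out.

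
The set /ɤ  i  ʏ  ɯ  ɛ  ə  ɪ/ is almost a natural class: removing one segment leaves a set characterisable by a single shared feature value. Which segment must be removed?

The remaining segments after removing /ʏ/ share [−round]; /ʏ/ (high front rounded lax vowel) is [+round]. For every other candidate removal, the leftover set fails to share any single feature value that the removed segment lacks.

ʏ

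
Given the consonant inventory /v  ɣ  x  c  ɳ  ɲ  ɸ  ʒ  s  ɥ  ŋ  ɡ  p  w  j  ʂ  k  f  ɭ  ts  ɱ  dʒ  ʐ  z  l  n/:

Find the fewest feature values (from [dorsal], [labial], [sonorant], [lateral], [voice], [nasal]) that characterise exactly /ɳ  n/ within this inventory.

The class [+nasal], [−labial], [−dorsal] has exactly /ɳ, n/ as its extension in this inventory. No smaller conjunction from the listed features achieves this: [−labial, −dorsal] alone would also admit /ʒ, s, ʂ, ɭ, …/; [+nasal, −dorsal] alone would also admit /ɱ/; [+nasal, −labial] alone would also admit /ɲ, ŋ/; and checking the remaining two-feature bundles turns up none with this extension.

[+nasal, −labial, −dorsal]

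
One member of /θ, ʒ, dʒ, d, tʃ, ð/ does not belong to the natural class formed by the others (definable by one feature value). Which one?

d

[distributed] groups all but one: /θ, dʒ, tʃ, ʒ, ð/ share [+distributed] while /d/ (voiced alveolar stop) alone is [−distributed]. Removing any other segment would not leave a single-feature class that excludes it.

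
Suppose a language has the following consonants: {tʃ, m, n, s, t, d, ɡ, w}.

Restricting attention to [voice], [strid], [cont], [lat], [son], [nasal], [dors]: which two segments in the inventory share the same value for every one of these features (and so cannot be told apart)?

n, m

/n/ (alveolar nasal) and /m/ (bilabial nasal) are both [+voice], [-strident], [-continuant], [-lateral], [+sonorant], [+nasal], [-dorsal], so none of the listed features separates them. (They do differ in [labial] and [coronal], which are not among the given features.) Every other pair in the inventory differs on at least one listed feature.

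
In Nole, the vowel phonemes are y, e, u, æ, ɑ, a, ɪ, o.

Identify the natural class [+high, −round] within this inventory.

Checking each segment against [+high], [−round]: /ɪ/ (high front unrounded lax vowel) satisfies every feature; every other segment in the inventory fails at least one.

ɪ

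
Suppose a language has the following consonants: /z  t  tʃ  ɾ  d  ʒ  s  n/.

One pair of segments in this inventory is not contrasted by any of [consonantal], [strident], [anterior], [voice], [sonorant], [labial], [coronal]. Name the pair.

n, ɾ

/n/ (alveolar nasal) and /ɾ/ (alveolar tap) are both [+consonantal], [-strident], [+anterior], [+voice], [+sonorant], [-labial], [+coronal], so none of the listed features separates them. (They do differ in [nasal], which is not among the given features.) Every other pair in the inventory differs on at least one listed feature.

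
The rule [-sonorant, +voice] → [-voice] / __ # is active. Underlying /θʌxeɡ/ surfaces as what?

[θʌxek]

/ɡ/ satisfies [-sonorant, +voice] and sits in __ #. The [-voice] counterpart of the voiced velar stop is /k/. Other segments in /θʌxeɡ/ either fail the structural description or are not in the environment, so the surface form is [θʌxek].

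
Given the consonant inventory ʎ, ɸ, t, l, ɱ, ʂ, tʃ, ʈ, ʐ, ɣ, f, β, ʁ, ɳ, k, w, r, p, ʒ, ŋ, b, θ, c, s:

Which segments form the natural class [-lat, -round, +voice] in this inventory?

Checking each segment against [-lateral], [-round], [+voice]: /ɱ/ (labiodental nasal), /ʐ/ (voiced retroflex fricative), /ɣ/ (voiced velar fricative), /β/ (voiced bilabial fricative), /ʁ/ (voiced uvular fricative), /ɳ/ (retroflex nasal), among others, satisfy every feature; every other segment in the inventory fails at least one.

ɱ, ʐ, ɣ, β, ʁ, ɳ, r, ʒ, ŋ, b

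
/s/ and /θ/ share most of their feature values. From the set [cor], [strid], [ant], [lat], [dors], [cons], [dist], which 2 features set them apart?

/s/ is the voiceless alveolar fricative and /θ/ is the voiceless dental fricative. Both are [+coronal], [+anterior], [-lateral], [-dorsal], [+consonantal]. /s/ is [+strident] while /θ/ is [-strident]; /s/ is [-distributed] while /θ/ is [+distributed], so the distinguishing features are [strident], [distributed].

[strident], [distributed]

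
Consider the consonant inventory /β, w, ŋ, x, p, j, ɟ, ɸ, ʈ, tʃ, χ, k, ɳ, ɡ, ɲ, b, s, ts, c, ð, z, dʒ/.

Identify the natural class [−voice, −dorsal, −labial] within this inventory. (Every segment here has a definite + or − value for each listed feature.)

Eliminate segments failing any feature: /β, w, ŋ, j, ɟ, ɳ, ɡ, ɲ, b, ð, z, dʒ/ are [+voice]; /x, χ, k, c/ are [+dorsal]; /p, ɸ/ are [+labial]. The remaining /ʈ, tʃ, s, ts/ satisfy [−voice], [−dorsal], [−labial].

ʈ, tʃ, s, ts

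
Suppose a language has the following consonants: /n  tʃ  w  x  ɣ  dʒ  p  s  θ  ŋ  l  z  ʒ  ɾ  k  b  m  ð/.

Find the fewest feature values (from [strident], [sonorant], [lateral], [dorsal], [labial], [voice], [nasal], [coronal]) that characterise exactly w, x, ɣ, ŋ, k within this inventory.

[+dorsal]

/w, x, ɣ, ŋ, k/ are exactly the [+dorsal] segments in the inventory, so a single feature suffices.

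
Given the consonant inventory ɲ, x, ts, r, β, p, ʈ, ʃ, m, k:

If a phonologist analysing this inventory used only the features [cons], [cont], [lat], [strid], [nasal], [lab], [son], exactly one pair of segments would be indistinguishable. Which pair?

k, ʈ

On the given features, /k/ and /ʈ/ have an identical profile: [+consonantal], [−continuant], [−lateral], [−strident], [−nasal], [−labial], [−sonorant]. No other two segments in the inventory coincide on all 7 features. (They do differ in [coronal] and [dorsal], which are not among the given features.)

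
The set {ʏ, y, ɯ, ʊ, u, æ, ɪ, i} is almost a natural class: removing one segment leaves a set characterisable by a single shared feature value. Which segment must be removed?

æ

[high] (equivalently [low]) groups all but one: /ʏ, i, y, ɪ, ɯ, ʊ, u/ share [+high] while /æ/ (low front unrounded vowel) alone is [−high]. Removing any other segment would not leave a single-feature class that excludes it.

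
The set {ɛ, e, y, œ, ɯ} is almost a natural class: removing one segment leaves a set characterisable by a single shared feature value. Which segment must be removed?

ɯ

The remaining segments after removing /ɯ/ share [-back]; /ɯ/ (high back unrounded vowel) is [+back]. For every other candidate removal, the leftover set fails to share any single feature value that the removed segment lacks.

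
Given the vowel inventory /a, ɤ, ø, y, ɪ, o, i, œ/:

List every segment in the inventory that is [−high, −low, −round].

Eliminate segments failing any feature: /a/ is [+low]; /ø, o, œ/ are [+round]; /y, ɪ, i/ are [+high]. The remaining /ɤ/ satisfy [−high], [−low], [−round].

ɤ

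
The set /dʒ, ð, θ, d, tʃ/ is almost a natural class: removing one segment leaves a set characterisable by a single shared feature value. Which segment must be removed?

/ð, dʒ, tʃ, θ/ are all [+distributed], but /d/ (voiced alveolar stop) is [−distributed]. No other single segment can be removed to leave a set sharing one feature value that the removed segment lacks, so /d/ is the odd one out.

d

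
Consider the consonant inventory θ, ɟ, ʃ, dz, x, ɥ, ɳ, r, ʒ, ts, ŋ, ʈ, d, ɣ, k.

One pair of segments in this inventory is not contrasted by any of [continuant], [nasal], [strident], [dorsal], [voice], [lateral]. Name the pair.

/ɣ/ (voiced velar fricative) and /ɥ/ (labial-palatal glide) are both [+continuant], [−nasal], [−strident], [+dorsal], [+voice], [−lateral], so none of the listed features separates them. (They do differ in [sonorant], [labial], [round] and [back], which are not among the given features.) Every other pair in the inventory differs on at least one listed feature.

ɣ, ɥ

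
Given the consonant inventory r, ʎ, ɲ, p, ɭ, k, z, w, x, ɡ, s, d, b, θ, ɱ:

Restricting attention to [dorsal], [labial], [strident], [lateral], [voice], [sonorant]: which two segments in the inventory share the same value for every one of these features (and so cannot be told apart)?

k, x

Both /k/ and /x/ are [+dorsal], [-labial], [-strident], [-lateral], [-voice], [-sonorant]. Since the list omits [continuant] — which does distinguish the voiceless velar stop from the voiceless velar fricative — this pair collapses; all other pairs remain distinct.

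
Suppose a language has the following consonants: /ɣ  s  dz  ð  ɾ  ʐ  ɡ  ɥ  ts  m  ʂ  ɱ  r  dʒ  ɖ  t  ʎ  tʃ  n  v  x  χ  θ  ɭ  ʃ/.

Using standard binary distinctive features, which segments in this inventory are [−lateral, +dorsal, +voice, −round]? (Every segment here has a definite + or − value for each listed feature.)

ɣ, ɡ

Among the inventory, the [−lateral] segments are /ɣ, s, dz, ð, ɾ, ʐ, ɡ, ɥ, ts, m, ʂ, ɱ, r, dʒ, ɖ, t, tʃ, n, v, x, χ, θ, ʃ/.
Within that set, [+dorsal] gives /ɣ, ɡ, ɥ, x, χ/.
Within that set, [+voice] gives /ɣ, ɡ, ɥ/.
Among these, [−round] leaves /ɣ, ɡ/.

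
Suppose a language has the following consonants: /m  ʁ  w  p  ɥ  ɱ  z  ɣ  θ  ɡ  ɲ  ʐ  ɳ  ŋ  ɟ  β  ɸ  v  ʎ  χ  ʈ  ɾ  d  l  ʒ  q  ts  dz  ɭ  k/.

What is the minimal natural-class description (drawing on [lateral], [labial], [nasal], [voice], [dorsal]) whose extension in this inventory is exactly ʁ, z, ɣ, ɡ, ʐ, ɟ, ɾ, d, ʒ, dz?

[+voice, −nasal, −lateral, −labial]

The class [+voice], [−nasal], [−lateral], [−labial] has exactly /ʁ, z, ɣ, ɡ, ʐ, ɟ, ɾ, d, ʒ, dz/ as its extension in this inventory. No smaller conjunction from the listed features achieves this: [−nasal, −lateral, −labial] alone would also admit /θ, χ, ʈ, q, …/; [+voice, −lateral, −labial] alone would also admit /ɲ, ɳ, ŋ/; [+voice, −nasal, −labial] alone would also admit /ʎ, l, ɭ/; [+voice, −nasal, −lateral] alone would also admit /w, ɥ, β, v/; and checking the remaining three-feature bundles turns up none with this extension.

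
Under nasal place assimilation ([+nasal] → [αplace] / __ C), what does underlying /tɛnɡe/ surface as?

[tɛŋɡe]

/n/ sits before the [+dorsal] consonant /ɡ/, so it takes on [+dorsal] and surfaces as /ŋ/. The rest of the form is unaffected: [tɛŋɡe].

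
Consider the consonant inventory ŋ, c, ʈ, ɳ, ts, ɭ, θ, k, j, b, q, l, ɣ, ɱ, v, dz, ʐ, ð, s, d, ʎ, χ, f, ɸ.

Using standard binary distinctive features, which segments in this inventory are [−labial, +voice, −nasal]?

The [−labial] segments are /ŋ, c, ʈ, ɳ, ts, ɭ, θ, k, j, q, l, ɣ, dz, ʐ, ð, s, d, ʎ, χ/.
Within that set, [+voice] gives /ŋ, ɳ, ɭ, j, l, ɣ, dz, ʐ, ð, d, ʎ/.
Then [−nasal] leaves /ɭ, j, l, ɣ, dz, ʐ, ð, d, ʎ/.

ɭ, j, l, ɣ, dz, ʐ, ð, d, ʎ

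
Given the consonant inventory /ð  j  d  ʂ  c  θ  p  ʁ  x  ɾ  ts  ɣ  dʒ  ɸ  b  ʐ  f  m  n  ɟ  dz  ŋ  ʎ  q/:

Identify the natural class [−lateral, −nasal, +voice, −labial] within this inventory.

ð, j, d, ʁ, ɾ, ɣ, dʒ, ʐ, ɟ, dz

Checking each segment against [−lateral], [−nasal], [+voice], [−labial]: /ð/ (voiced dental fricative), /j/ (palatal glide), /d/ (voiced alveolar stop), /ʁ/ (voiced uvular fricative), /ɾ/ (alveolar tap), /ɣ/ (voiced velar fricative), among others, satisfy every feature; every other segment in the inventory fails at least one.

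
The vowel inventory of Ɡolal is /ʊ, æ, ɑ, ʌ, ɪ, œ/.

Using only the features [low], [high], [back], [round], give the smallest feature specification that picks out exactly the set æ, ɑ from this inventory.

[+low]

Every target segment is [+low] and no other inventory member is, so one feature is enough.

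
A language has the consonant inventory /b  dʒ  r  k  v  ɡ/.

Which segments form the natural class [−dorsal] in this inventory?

b, dʒ, r, v

The feature [dorsal] marks segments articulated with the tongue body. In this inventory /b, dʒ, r, v/ lack that property, so they are [−dorsal]; /k, ɡ/ are [+dorsal].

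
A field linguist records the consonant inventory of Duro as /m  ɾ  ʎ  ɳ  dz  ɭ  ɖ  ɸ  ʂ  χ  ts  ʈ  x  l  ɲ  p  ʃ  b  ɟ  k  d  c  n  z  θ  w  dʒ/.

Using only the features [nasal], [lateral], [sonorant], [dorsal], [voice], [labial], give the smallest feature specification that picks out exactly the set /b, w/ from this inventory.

The class [+voice], [−nasal], [+labial] has exactly /b, w/ as its extension in this inventory. No smaller conjunction from the listed features achieves this: [−nasal, +labial] alone would also admit /ɸ, p/; [+voice, +labial] alone would also admit /m/; [+voice, −nasal] alone would also admit /ɾ, ʎ, dz, ɭ, …/; and checking the remaining two-feature bundles turns up none with this extension.

[+voice, −nasal, +labial]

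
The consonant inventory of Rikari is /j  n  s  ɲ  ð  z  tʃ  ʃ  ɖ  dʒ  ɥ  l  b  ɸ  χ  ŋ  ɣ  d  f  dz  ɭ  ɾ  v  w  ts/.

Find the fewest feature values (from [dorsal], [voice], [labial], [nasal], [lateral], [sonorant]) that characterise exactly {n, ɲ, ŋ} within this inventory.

[+nasal]

The target set is precisely the extension of [+nasal] in this inventory.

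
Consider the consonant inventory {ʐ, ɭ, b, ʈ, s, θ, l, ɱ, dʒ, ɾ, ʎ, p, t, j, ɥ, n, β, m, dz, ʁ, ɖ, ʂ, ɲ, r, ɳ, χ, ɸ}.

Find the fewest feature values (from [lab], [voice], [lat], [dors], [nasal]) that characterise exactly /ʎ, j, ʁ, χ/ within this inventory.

[−nasal, −lab, +dors]

The class [−nasal], [−labial], [+dorsal] has exactly /ʎ, j, ʁ, χ/ as its extension in this inventory. No smaller conjunction from the listed features achieves this: [−labial, +dorsal] alone would also admit /ɲ/; [−nasal, +dorsal] alone would also admit /ɥ/; [−nasal, −labial] alone would also admit /ʐ, ɭ, ʈ, s, …/; and checking the remaining two-feature bundles turns up none with this extension.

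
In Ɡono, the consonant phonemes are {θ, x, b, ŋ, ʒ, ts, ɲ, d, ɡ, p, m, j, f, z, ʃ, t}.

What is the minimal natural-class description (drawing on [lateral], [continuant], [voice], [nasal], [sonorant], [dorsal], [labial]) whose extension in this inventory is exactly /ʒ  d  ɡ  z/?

The class [−sonorant], [+voice], [−labial] has exactly /ʒ, d, ɡ, z/ as its extension in this inventory. No smaller conjunction from the listed features achieves this: [+voice, −labial] alone would also admit /ŋ, ɲ, j/; [−sonorant, −labial] alone would also admit /θ, x, ts, ʃ, …/; [−sonorant, +voice] alone would also admit /b/; and checking the remaining two-feature bundles turns up none with this extension.

[−sonorant, +voice, −labial]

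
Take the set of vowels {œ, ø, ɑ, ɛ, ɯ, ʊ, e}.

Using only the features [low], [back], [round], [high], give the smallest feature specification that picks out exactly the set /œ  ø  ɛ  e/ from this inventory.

[-back]

Every target segment is [-back] and no other inventory member is, so one feature is enough.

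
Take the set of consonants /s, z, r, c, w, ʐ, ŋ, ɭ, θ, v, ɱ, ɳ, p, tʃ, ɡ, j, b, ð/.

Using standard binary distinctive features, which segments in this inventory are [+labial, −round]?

The [+labial] segments are /w, v, ɱ, p, b/.
Intersecting with [−round] leaves /v, ɱ, p, b/.

v, ɱ, p, b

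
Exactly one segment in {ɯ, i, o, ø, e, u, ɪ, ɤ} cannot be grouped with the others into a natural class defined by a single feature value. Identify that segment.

The remaining segments after removing /ɪ/ share [+tense]; /ɪ/ (high front unrounded lax vowel) is [−tense]. For every other candidate removal, the leftover set fails to share any single feature value that the removed segment lacks.

ɪ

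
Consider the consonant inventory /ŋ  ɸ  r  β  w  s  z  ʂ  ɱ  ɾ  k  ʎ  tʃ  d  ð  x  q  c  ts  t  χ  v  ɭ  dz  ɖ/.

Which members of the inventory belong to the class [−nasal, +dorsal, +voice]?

Eliminate segments failing any feature: /ŋ, ɱ/ are [+nasal]; /ɸ, r, β, s, z, ʂ, ɾ, tʃ, d, ð, ts, t, v, ɭ, dz, ɖ/ are [−dorsal]; /k, x, q, c, χ/ are [−voice]. The remaining /w, ʎ/ satisfy [−nasal], [+dorsal], [+voice].

w, ʎ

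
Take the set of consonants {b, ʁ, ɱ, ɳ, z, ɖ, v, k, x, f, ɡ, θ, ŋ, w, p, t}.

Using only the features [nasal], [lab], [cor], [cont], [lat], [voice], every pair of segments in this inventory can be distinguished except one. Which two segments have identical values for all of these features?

/w/ (labial-velar glide) and /v/ (voiced labiodental fricative) are both [-nasal], [+labial], [-coronal], [+continuant], [-lateral], [+voice], so none of the listed features separates them. (They do differ in [sonorant], [round] and [dorsal], which are not among the given features.) Every other pair in the inventory differs on at least one listed feature.

w, v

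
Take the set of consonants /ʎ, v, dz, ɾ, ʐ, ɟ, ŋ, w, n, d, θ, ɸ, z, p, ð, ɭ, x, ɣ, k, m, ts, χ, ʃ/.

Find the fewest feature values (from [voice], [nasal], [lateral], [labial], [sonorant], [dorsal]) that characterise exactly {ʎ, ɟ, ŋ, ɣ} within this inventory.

Every target segment is [+voice], [-labial], [+dorsal]; each remaining inventory member fails at least one of these. Each conjunct is needed — [-labial, +dorsal] alone would also admit /x, k, χ/; [+voice, +dorsal] alone would also admit /w/; [+voice, -labial] alone would also admit /dz, ɾ, ʐ, n, …/ — and no other combination of two listed features has exactly this extension, so three is the minimum.

[+voice, -labial, +dorsal]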